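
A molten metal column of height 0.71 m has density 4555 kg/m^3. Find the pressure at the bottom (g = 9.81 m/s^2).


Formula: P = rho * g * h
rho * g = 4555 * 9.81 = 44684.55 N/m^3
P = 44684.55 * 0.71 = 31726.0305 Pa

Final answer: 31726.0305 Pa


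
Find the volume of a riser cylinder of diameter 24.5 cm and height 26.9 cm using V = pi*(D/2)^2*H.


Formula: V = pi * (D/2)^2 * H  (cylinder volume)
Radius = D/2 = 24.5/2 = 12.25 cm
V = pi * 12.25^2 * 26.9 = 12681.6082 cm^3

Answer: 12681.6082 cm^3


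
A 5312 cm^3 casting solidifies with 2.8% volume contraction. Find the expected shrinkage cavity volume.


Formula: V_shrink = V_casting * shrinkage_pct / 100
V_shrink = 5312 cm^3 * 2.8 / 100 = 148.7360 cm^3

Answer: 148.7360 cm^3


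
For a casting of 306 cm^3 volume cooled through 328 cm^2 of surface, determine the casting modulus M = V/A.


Formula: Casting Modulus M = V / A
M = 306 cm^3 / 328 cm^2 = 0.9329 cm

Answer: 0.9329 cm


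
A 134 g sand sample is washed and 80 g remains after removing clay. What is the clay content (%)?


Formula: Clay% = (W_total - W_washed) / W_total * 100
Clay mass = 134 - 80 = 54 g
Clay% = 54 / 134 * 100 = 40.2985%


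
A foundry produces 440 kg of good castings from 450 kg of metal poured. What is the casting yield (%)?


Formula: Casting Yield = (W_good / W_total) * 100
Yield = (440 kg / 450 kg) * 100 = 97.7778%

97.7778%


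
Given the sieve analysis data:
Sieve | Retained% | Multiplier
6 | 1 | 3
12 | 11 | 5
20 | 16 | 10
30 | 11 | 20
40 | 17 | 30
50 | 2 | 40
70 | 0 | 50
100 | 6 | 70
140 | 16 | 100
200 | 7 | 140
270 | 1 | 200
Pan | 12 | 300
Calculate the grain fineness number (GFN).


Formula: GFN = sum(pct * multiplier) / sum(pct)
sum(pct * multiplier) = 7828
sum(pct) = 100
GFN = 7828 / 100 = 78.28

Answer: 78.28


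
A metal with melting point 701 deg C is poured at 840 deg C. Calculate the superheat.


Formula: Superheat = T_pour - T_melt
Superheat = 840 - 701 = 139 deg C

Answer: 139 deg C


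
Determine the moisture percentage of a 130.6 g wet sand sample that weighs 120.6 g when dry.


Formula: MC = (W_wet - W_dry) / W_wet * 100
Water mass = 130.6 - 120.6 = 10.0 g
MC = 10.0 / 130.6 * 100 = 7.6570%

7.6570%


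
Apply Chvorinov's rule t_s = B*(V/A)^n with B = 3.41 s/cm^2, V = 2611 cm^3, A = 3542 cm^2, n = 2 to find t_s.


Formula: t_s = B * (V/A)^n  (Chvorinov's rule, n=2)
Modulus M = V/A = 2611/3542 = 0.737154 cm
M^2 = 0.737154^2 = 0.543396 cm^2
t_s = 3.41 * 0.543396 = 1.8530 s


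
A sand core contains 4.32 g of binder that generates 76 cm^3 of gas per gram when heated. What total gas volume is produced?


Formula: V_gas = W_binder * gas_evolution_rate
V = 4.32 g * 76 cm^3/g = 328.3200 cm^3

Final answer: 328.3200 cm^3


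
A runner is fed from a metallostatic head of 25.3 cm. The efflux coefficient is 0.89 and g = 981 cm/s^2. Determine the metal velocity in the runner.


Formula: v = Cd * sqrt(2 * g * h)  (Torricelli with discharge coefficient)
2*g*h = 2 * 981 * 25.3 = 49638.6 cm^2/s^2
sqrt(49638.6) = 222.79722 cm/s
v = 0.89 * 222.79722 = 198.2895 cm/s

Final answer: 198.2895 cm/s


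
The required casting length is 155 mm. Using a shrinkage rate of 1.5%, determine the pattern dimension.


Formula: L_pattern = L_casting * (1 + shrinkage_rate/100)
Shrinkage factor = 1 + 1.5/100 = 1.015
L_pattern = 155 mm * 1.015 = 157.3250 mm

Answer: 157.3250 mm


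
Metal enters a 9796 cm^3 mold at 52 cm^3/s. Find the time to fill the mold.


Formula: t_fill = V_mold / Q_flow
t = 9796 cm^3 / 52 cm^3/s = 188.3846 s

Final answer: 188.3846 s


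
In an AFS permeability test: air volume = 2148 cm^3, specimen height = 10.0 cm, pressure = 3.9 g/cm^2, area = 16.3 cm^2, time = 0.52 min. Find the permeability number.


Formula: Permeability Number P = (V * H) / (p * A * t)
Numerator: V * H = 2148 * 10.0 = 21480.0
Denominator: p * A * t = 3.9 * 16.3 * 0.52 = 33.0564
P = 21480.0 / 33.0564 = 649.7985

649.7985


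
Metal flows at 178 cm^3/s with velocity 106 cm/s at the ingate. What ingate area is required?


Formula: A_ingate = Q / v  (continuity equation)
A = 178 cm^3/s / 106 cm/s = 1.6792 cm^2

1.6792 cm^2


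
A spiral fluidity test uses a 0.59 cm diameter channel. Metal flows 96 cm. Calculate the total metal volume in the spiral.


Formula: V = pi * (d/2)^2 * L  (cylinder volume)
Radius = 0.59/2 = 0.295 cm
V = pi * 0.295^2 * 96 = 26.2461 cm^3

Answer: 26.2461 cm^3


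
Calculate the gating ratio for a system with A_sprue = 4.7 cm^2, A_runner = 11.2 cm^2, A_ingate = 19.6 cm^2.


Sprue:Runner:Ingate = 1 : 11.2/4.7 : 19.6/4.7 = 1:2.38:4.17

Final answer: 1:2.38:4.17


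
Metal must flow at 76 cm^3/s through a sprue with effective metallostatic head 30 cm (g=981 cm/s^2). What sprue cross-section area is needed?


Formula: v = sqrt(2*g*h), A = Q/v
Velocity: v = sqrt(2 * 981 * 30) = sqrt(58860) = 242.6108 cm/s
Sprue area: A = Q / v = 76 / 242.6108 = 0.3133 cm^2

0.3133 cm^2


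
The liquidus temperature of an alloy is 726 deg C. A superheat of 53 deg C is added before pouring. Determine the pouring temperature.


Formula: T_pour = T_melt + Superheat
T_pour = 726 + 53 = 779 deg C

Answer: 779 deg C


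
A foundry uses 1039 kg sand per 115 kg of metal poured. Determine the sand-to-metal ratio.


Formula: Sand-to-Metal Ratio = W_sand / W_metal
Ratio = 1039 kg / 115 kg = 9.0348

9.0348


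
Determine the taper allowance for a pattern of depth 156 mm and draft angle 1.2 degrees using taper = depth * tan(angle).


Formula: taper = depth * tan(draft_angle)
tan(1.2 deg) = 0.0209470
taper = 156 mm * 0.0209470 = 3.2677 mm

Answer: 3.2677 mm


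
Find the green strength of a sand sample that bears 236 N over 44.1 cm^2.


Formula: Compressive Strength = Force / Area
Strength = 236 N / 44.1 cm^2 = 5.3515 N/cm^2

Final answer: 5.3515 N/cm^2


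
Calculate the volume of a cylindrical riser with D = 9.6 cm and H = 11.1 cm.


Formula: V = pi * (D/2)^2 * H  (cylinder volume)
Radius = D/2 = 9.6/2 = 4.8 cm
V = pi * 4.8^2 * 11.1 = 803.4435 cm^3

Final answer: 803.4435 cm^3


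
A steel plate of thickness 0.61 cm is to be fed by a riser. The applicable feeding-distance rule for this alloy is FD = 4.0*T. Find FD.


Formula: FD = 4.0 * T  (riser feeding-distance rule)
FD = 4.0 * 0.61 cm = 2.4400 cm

Answer: 2.4400 cm


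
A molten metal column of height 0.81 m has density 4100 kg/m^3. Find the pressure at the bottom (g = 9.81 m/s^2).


Formula: P = rho * g * h
rho * g = 4100 * 9.81 = 40221.0 N/m^3
P = 40221.0 * 0.81 = 32579.0100 Pa

Answer: 32579.0100 Pa


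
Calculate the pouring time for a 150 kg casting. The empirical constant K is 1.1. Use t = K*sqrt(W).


Formula: t = K * sqrt(W)
sqrt(W) = sqrt(150) = 12.24745
t = 1.1 * 12.24745 = 13.4722 s

Final answer: 13.4722 s


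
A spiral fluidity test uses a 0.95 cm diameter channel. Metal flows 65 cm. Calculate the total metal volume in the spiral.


Formula: V = pi * (d/2)^2 * L  (cylinder volume)
Radius = 0.95/2 = 0.475 cm
V = pi * 0.475^2 * 65 = 46.0734 cm^3

46.0734 cm^3


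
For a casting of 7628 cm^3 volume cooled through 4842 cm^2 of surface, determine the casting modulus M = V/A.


Formula: Casting Modulus M = V / A
M = 7628 cm^3 / 4842 cm^2 = 1.5754 cm


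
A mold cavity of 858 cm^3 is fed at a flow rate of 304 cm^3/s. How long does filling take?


Formula: t_fill = V_mold / Q_flow
t = 858 cm^3 / 304 cm^3/s = 2.8224 s

2.8224 s


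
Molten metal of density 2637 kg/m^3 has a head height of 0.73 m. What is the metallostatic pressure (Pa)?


Formula: P = rho * g * h
rho * g = 2637 * 9.81 = 25868.97 N/m^3
P = 25868.97 * 0.73 = 18884.3481 Pa

Final answer: 18884.3481 Pa


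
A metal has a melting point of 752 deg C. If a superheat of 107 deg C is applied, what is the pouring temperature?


Formula: T_pour = T_melt + Superheat
T_pour = 752 + 107 = 859 deg C

859 deg C


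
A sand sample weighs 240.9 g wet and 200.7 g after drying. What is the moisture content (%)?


Formula: MC = (W_wet - W_dry) / W_wet * 100
Water mass = 240.9 - 200.7 = 40.2 g
MC = 40.2 / 240.9 * 100 = 16.6874%

Final answer: 16.6874%


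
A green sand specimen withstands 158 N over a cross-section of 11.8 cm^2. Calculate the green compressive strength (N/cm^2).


Formula: Compressive Strength = Force / Area
Strength = 158 N / 11.8 cm^2 = 13.3898 N/cm^2


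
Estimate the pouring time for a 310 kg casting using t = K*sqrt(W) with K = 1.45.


Formula: t = K * sqrt(W)
sqrt(W) = sqrt(310) = 17.60682
t = 1.45 * 17.60682 = 25.5299 s

25.5299 s


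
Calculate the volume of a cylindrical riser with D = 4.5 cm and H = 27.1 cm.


Formula: V = pi * (D/2)^2 * H  (cylinder volume)
Radius = D/2 = 4.5/2 = 2.25 cm
V = pi * 2.25^2 * 27.1 = 431.0069 cm^3

Answer: 431.0069 cm^3


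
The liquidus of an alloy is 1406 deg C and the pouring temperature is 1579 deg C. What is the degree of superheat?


Formula: Superheat = T_pour - T_melt
Superheat = 1579 - 1406 = 173 deg C

Final answer: 173 deg C


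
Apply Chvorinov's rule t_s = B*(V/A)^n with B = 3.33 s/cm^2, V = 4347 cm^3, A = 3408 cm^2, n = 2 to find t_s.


Formula: t_s = B * (V/A)^n  (Chvorinov's rule, n=2)
Modulus M = V/A = 4347/3408 = 1.275528 cm
M^2 = 1.275528^2 = 1.626972 cm^2
t_s = 3.33 * 1.626972 = 5.4178 s

Answer: 5.4178 s


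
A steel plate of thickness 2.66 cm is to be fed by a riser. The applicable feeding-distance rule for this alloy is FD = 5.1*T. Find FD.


Formula: FD = 5.1 * T  (riser feeding-distance rule)
FD = 5.1 * 2.66 cm = 13.5660 cm

13.5660 cm


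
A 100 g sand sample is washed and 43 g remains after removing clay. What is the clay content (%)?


Formula: Clay% = (W_total - W_washed) / W_total * 100
Clay mass = 100 - 43 = 57 g
Clay% = 57 / 100 * 100 = 57.0000%

Final answer: 57.0000%


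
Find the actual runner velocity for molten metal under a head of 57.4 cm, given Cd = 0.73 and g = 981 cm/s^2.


Formula: v = Cd * sqrt(2 * g * h)  (Torricelli with discharge coefficient)
2*g*h = 2 * 981 * 57.4 = 112618.8 cm^2/s^2
sqrt(112618.8) = 335.58725 cm/s
v = 0.73 * 335.58725 = 244.9787 cm/s

Answer: 244.9787 cm/s


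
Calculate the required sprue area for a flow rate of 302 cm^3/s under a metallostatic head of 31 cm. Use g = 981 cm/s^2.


Formula: v = sqrt(2*g*h), A = Q/v
Velocity: v = sqrt(2 * 981 * 31) = sqrt(60822) = 246.6212 cm/s
Sprue area: A = Q / v = 302 / 246.6212 = 1.2246 cm^2

1.2246 cm^2


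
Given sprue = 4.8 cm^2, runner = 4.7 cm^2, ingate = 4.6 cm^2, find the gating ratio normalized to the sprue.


Sprue:Runner:Ingate = 1 : 4.7/4.8 : 4.6/4.8 = 1:0.98:0.96


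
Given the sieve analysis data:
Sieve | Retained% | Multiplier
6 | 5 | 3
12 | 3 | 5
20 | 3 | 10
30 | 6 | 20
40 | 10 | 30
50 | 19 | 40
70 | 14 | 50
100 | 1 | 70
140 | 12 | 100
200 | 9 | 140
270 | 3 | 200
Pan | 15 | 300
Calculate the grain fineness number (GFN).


Formula: GFN = sum(pct * multiplier) / sum(pct)
sum(pct * multiplier) = 9570
sum(pct) = 100
GFN = 9570 / 100 = 95.70

Answer: 95.70


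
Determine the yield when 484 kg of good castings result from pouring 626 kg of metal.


Formula: Casting Yield = (W_good / W_total) * 100
Yield = (484 kg / 626 kg) * 100 = 77.3163%

77.3163%


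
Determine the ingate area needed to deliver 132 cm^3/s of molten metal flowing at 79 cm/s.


Formula: A_ingate = Q / v  (continuity equation)
A = 132 cm^3/s / 79 cm/s = 1.6709 cm^2

Answer: 1.6709 cm^2


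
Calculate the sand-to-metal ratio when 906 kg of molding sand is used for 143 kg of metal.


Formula: Sand-to-Metal Ratio = W_sand / W_metal
Ratio = 906 kg / 143 kg = 6.3357

6.3357


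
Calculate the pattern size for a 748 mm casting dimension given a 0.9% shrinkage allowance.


Formula: L_pattern = L_casting * (1 + shrinkage_rate/100)
Shrinkage factor = 1 + 0.9/100 = 1.009
L_pattern = 748 mm * 1.009 = 754.7320 mm

Answer: 754.7320 mm


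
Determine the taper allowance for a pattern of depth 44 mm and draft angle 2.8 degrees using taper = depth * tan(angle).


Formula: taper = depth * tan(draft_angle)
tan(2.8 deg) = 0.0489082
taper = 44 mm * 0.0489082 = 2.1520 mm

2.1520 mm


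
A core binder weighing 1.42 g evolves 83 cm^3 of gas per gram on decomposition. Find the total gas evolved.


Formula: V_gas = W_binder * gas_evolution_rate
V = 1.42 g * 83 cm^3/g = 117.8600 cm^3


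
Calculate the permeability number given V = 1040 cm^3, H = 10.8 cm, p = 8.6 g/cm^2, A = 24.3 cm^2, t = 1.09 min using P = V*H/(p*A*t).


Formula: Permeability Number P = (V * H) / (p * A * t)
Numerator: V * H = 1040 * 10.8 = 11232.0
Denominator: p * A * t = 8.6 * 24.3 * 1.09 = 227.7882
P = 11232.0 / 227.7882 = 49.3090

49.3090


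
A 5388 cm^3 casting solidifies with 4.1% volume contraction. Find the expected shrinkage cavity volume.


Formula: V_shrink = V_casting * shrinkage_pct / 100
V_shrink = 5388 cm^3 * 4.1 / 100 = 220.9080 cm^3

Answer: 220.9080 cm^3


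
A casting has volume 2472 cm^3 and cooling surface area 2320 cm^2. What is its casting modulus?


Formula: Casting Modulus M = V / A
M = 2472 cm^3 / 2320 cm^2 = 1.0655 cm

Answer: 1.0655 cm


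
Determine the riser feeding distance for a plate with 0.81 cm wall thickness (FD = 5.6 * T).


Formula: FD = 5.6 * T  (riser feeding-distance rule)
FD = 5.6 * 0.81 cm = 4.5360 cm

4.5360 cm


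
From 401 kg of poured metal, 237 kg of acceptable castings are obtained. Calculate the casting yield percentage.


Formula: Casting Yield = (W_good / W_total) * 100
Yield = (237 kg / 401 kg) * 100 = 59.1022%

59.1022%


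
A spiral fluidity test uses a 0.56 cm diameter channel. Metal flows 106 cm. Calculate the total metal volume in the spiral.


Formula: V = pi * (d/2)^2 * L  (cylinder volume)
Radius = 0.56/2 = 0.28 cm
V = pi * 0.28^2 * 106 = 26.1079 cm^3


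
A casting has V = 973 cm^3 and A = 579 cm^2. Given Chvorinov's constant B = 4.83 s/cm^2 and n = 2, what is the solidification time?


Formula: t_s = B * (V/A)^n  (Chvorinov's rule, n=2)
Modulus M = V/A = 973/579 = 1.680484 cm
M^2 = 1.680484^2 = 2.824026 cm^2
t_s = 4.83 * 2.824026 = 13.6400 s

Final answer: 13.6400 s


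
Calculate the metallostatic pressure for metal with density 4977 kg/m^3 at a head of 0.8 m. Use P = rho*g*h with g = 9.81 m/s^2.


Formula: P = rho * g * h
rho * g = 4977 * 9.81 = 48824.37 N/m^3
P = 48824.37 * 0.8 = 39059.4960 Pa

Final answer: 39059.4960 Pa


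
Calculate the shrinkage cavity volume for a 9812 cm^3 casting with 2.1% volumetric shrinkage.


Formula: V_shrink = V_casting * shrinkage_pct / 100
V_shrink = 9812 cm^3 * 2.1 / 100 = 206.0520 cm^3

206.0520 cm^3


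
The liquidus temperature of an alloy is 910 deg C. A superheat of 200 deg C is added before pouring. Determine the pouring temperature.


Formula: T_pour = T_melt + Superheat
T_pour = 910 + 200 = 1110 deg C

1110 deg C


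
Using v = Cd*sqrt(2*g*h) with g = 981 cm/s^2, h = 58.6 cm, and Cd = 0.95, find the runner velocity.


Formula: v = Cd * sqrt(2 * g * h)  (Torricelli with discharge coefficient)
2*g*h = 2 * 981 * 58.6 = 114973.2 cm^2/s^2
sqrt(114973.2) = 339.07698 cm/s
v = 0.95 * 339.07698 = 322.1231 cm/s


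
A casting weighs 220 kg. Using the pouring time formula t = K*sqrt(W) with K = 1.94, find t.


Formula: t = K * sqrt(W)
sqrt(W) = sqrt(220) = 14.83240
t = 1.94 * 14.83240 = 28.7749 s

Answer: 28.7749 s


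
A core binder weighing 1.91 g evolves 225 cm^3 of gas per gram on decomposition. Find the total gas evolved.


Formula: V_gas = W_binder * gas_evolution_rate
V = 1.91 g * 225 cm^3/g = 429.7500 cm^3

Final answer: 429.7500 cm^3


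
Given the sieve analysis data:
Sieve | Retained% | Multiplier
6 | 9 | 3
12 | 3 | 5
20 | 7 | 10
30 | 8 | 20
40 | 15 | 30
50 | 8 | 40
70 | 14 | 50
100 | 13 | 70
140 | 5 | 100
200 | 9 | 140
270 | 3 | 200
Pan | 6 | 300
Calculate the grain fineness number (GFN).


Formula: GFN = sum(pct * multiplier) / sum(pct)
sum(pct * multiplier) = 6812
sum(pct) = 100
GFN = 6812 / 100 = 68.12

Final answer: 68.12


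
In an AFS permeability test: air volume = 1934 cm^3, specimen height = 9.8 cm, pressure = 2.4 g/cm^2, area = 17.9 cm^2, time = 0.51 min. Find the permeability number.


Formula: Permeability Number P = (V * H) / (p * A * t)
Numerator: V * H = 1934 * 9.8 = 18953.2
Denominator: p * A * t = 2.4 * 17.9 * 0.51 = 21.9096
P = 18953.2 / 21.9096 = 865.0637

865.0637


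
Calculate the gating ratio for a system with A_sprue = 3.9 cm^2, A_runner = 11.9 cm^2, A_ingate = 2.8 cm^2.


Sprue:Runner:Ingate = 1 : 11.9/3.9 : 2.8/3.9 = 1:3.05:0.72

1:3.05:0.72


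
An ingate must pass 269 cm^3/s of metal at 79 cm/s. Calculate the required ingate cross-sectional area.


Formula: A_ingate = Q / v  (continuity equation)
A = 269 cm^3/s / 79 cm/s = 3.4051 cm^2

3.4051 cm^2


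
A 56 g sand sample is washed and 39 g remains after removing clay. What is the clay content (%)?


Formula: Clay% = (W_total - W_washed) / W_total * 100
Clay mass = 56 - 39 = 17 g
Clay% = 17 / 56 * 100 = 30.3571%


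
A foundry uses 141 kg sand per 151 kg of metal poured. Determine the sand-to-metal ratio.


Formula: Sand-to-Metal Ratio = W_sand / W_metal
Ratio = 141 kg / 151 kg = 0.9338

Final answer: 0.9338


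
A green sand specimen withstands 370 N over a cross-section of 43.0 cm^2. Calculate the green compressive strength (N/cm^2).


Formula: Compressive Strength = Force / Area
Strength = 370 N / 43.0 cm^2 = 8.6047 N/cm^2

8.6047 N/cm^2


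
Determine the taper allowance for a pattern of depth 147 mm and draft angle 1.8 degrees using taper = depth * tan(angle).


Formula: taper = depth * tan(draft_angle)
tan(1.8 deg) = 0.0314263
taper = 147 mm * 0.0314263 = 4.6197 mm

4.6197 mm


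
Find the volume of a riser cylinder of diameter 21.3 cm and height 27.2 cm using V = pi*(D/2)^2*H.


Formula: V = pi * (D/2)^2 * H  (cylinder volume)
Radius = D/2 = 21.3/2 = 10.65 cm
V = pi * 10.65^2 * 27.2 = 9692.1024 cm^3

Final answer: 9692.1024 cm^3


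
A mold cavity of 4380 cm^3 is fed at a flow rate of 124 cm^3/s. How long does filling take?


Formula: t_fill = V_mold / Q_flow
t = 4380 cm^3 / 124 cm^3/s = 35.3226 s

Answer: 35.3226 s


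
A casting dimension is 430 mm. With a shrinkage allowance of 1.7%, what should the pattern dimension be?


Formula: L_pattern = L_casting * (1 + shrinkage_rate/100)
Shrinkage factor = 1 + 1.7/100 = 1.017
L_pattern = 430 mm * 1.017 = 437.3100 mm

437.3100 mm


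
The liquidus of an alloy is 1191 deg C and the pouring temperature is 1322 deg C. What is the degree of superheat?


Formula: Superheat = T_pour - T_melt
Superheat = 1322 - 1191 = 131 deg C


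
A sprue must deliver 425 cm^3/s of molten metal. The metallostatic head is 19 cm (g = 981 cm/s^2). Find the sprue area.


Formula: v = sqrt(2*g*h), A = Q/v
Velocity: v = sqrt(2 * 981 * 19) = sqrt(37278) = 193.0751 cm/s
Sprue area: A = Q / v = 425 / 193.0751 = 2.2012 cm^2


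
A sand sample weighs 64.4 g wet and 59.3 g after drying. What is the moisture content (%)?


Formula: MC = (W_wet - W_dry) / W_wet * 100
Water mass = 64.4 - 59.3 = 5.1 g
MC = 5.1 / 64.4 * 100 = 7.9193%

Answer: 7.9193%


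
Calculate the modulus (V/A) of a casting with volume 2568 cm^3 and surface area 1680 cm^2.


Formula: Casting Modulus M = V / A
M = 2568 cm^3 / 1680 cm^2 = 1.5286 cm

Answer: 1.5286 cm


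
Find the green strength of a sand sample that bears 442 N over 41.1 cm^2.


Formula: Compressive Strength = Force / Area
Strength = 442 N / 41.1 cm^2 = 10.7543 N/cm^2

10.7543 N/cm^2


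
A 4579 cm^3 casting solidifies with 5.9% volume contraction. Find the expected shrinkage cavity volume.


Formula: V_shrink = V_casting * shrinkage_pct / 100
V_shrink = 4579 cm^3 * 5.9 / 100 = 270.1610 cm^3


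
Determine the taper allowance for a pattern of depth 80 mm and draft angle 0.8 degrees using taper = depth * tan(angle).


Formula: taper = depth * tan(draft_angle)
tan(0.8 deg) = 0.0139635
taper = 80 mm * 0.0139635 = 1.1171 mm

1.1171 mm


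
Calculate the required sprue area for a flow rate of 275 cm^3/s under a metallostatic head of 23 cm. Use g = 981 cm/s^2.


Formula: v = sqrt(2*g*h), A = Q/v
Velocity: v = sqrt(2 * 981 * 23) = sqrt(45126) = 212.4288 cm/s
Sprue area: A = Q / v = 275 / 212.4288 = 1.2946 cm^2

Final answer: 1.2946 cm^2


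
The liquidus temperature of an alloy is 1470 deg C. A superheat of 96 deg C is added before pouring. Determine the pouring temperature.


Formula: T_pour = T_melt + Superheat
T_pour = 1470 + 96 = 1566 deg C

Answer: 1566 deg C


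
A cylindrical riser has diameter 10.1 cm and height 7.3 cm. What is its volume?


Formula: V = pi * (D/2)^2 * H  (cylinder volume)
Radius = D/2 = 10.1/2 = 5.05 cm
V = pi * 5.05^2 * 7.3 = 584.8648 cm^3


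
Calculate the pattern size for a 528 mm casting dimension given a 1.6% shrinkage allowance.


Formula: L_pattern = L_casting * (1 + shrinkage_rate/100)
Shrinkage factor = 1 + 1.6/100 = 1.016
L_pattern = 528 mm * 1.016 = 536.4480 mm


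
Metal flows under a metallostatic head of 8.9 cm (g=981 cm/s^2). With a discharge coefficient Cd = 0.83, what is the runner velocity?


Formula: v = Cd * sqrt(2 * g * h)  (Torricelli with discharge coefficient)
2*g*h = 2 * 981 * 8.9 = 17461.8 cm^2/s^2
sqrt(17461.8) = 132.14310 cm/s
v = 0.83 * 132.14310 = 109.6788 cm/s


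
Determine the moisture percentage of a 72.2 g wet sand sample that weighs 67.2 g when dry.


Formula: MC = (W_wet - W_dry) / W_wet * 100
Water mass = 72.2 - 67.2 = 5.0 g
MC = 5.0 / 72.2 * 100 = 6.9252%

Final answer: 6.9252%


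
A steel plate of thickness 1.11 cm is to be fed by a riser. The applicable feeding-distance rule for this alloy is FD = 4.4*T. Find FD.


Formula: FD = 4.4 * T  (riser feeding-distance rule)
FD = 4.4 * 1.11 cm = 4.8840 cm

Answer: 4.8840 cm


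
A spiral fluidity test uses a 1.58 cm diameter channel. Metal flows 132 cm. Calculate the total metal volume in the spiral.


Formula: V = pi * (d/2)^2 * L  (cylinder volume)
Radius = 1.58/2 = 0.79 cm
V = pi * 0.79^2 * 132 = 258.8082 cm^3

Answer: 258.8082 cm^3


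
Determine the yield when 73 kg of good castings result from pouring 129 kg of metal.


Formula: Casting Yield = (W_good / W_total) * 100
Yield = (73 kg / 129 kg) * 100 = 56.5891%


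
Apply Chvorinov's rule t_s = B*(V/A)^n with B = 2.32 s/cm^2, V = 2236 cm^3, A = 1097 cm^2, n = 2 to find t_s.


Formula: t_s = B * (V/A)^n  (Chvorinov's rule, n=2)
Modulus M = V/A = 2236/1097 = 2.038286 cm
M^2 = 2.038286^2 = 4.154610 cm^2
t_s = 2.32 * 4.154610 = 9.6387 s

9.6387 s


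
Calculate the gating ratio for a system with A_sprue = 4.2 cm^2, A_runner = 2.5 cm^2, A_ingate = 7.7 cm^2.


Sprue:Runner:Ingate = 1 : 2.5/4.2 : 7.7/4.2 = 1:0.60:1.83

1:0.60:1.83


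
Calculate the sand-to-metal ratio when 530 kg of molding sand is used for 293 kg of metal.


Formula: Sand-to-Metal Ratio = W_sand / W_metal
Ratio = 530 kg / 293 kg = 1.8089

1.8089


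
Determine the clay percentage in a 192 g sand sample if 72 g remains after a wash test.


Formula: Clay% = (W_total - W_washed) / W_total * 100
Clay mass = 192 - 72 = 120 g
Clay% = 120 / 192 * 100 = 62.5000%


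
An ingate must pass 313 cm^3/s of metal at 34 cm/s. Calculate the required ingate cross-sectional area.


Formula: A_ingate = Q / v  (continuity equation)
A = 313 cm^3/s / 34 cm/s = 9.2059 cm^2

9.2059 cm^2


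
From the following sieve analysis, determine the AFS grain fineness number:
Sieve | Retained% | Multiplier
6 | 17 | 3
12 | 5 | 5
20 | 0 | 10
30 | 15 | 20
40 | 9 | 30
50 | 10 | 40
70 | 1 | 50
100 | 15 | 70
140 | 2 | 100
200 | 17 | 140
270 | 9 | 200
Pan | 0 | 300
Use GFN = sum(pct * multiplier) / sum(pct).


Formula: GFN = sum(pct * multiplier) / sum(pct)
sum(pct * multiplier) = 6526
sum(pct) = 100
GFN = 6526 / 100 = 65.26

65.26


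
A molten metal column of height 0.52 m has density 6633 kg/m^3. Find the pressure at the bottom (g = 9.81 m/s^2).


Formula: P = rho * g * h
rho * g = 6633 * 9.81 = 65069.73 N/m^3
P = 65069.73 * 0.52 = 33836.2596 Pa

Final answer: 33836.2596 Pa


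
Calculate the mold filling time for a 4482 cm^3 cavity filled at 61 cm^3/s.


Formula: t_fill = V_mold / Q_flow
t = 4482 cm^3 / 61 cm^3/s = 73.4754 s

Answer: 73.4754 s


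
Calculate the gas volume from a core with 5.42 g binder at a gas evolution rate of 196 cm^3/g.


Formula: V_gas = W_binder * gas_evolution_rate
V = 5.42 g * 196 cm^3/g = 1062.3200 cm^3


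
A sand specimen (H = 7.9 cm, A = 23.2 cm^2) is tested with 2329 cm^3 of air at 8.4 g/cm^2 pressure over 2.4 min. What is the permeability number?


Formula: Permeability Number P = (V * H) / (p * A * t)
Numerator: V * H = 2329 * 7.9 = 18399.1
Denominator: p * A * t = 8.4 * 23.2 * 2.4 = 467.712
P = 18399.1 / 467.712 = 39.3385

39.3385


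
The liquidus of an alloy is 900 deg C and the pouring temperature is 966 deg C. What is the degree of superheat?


Formula: Superheat = T_pour - T_melt
Superheat = 966 - 900 = 66 deg C

Answer: 66 deg C


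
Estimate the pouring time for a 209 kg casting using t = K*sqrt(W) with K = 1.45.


Formula: t = K * sqrt(W)
sqrt(W) = sqrt(209) = 14.45683
t = 1.45 * 14.45683 = 20.9624 s

Final answer: 20.9624 s


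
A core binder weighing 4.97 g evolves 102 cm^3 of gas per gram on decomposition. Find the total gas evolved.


Formula: V_gas = W_binder * gas_evolution_rate
V = 4.97 g * 102 cm^3/g = 506.9400 cm^3

Final answer: 506.9400 cm^3


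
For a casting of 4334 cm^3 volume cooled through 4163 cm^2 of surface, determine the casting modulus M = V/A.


Formula: Casting Modulus M = V / A
M = 4334 cm^3 / 4163 cm^2 = 1.0411 cm

1.0411 cm


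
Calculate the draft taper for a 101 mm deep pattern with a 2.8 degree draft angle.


Formula: taper = depth * tan(draft_angle)
tan(2.8 deg) = 0.0489082
taper = 101 mm * 0.0489082 = 4.9397 mm

Final answer: 4.9397 mm


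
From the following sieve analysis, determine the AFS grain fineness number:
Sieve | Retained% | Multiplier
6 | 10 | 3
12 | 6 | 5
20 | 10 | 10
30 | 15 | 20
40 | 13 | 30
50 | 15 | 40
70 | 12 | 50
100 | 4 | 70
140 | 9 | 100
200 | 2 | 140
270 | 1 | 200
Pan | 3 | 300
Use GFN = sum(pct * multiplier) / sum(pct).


Formula: GFN = sum(pct * multiplier) / sum(pct)
sum(pct * multiplier) = 4610
sum(pct) = 100
GFN = 4610 / 100 = 46.10

Final answer: 46.10


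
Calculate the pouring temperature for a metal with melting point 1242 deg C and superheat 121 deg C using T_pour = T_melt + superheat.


Formula: T_pour = T_melt + Superheat
T_pour = 1242 + 121 = 1363 deg C

1363 deg C


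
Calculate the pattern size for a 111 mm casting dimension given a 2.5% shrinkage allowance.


Formula: L_pattern = L_casting * (1 + shrinkage_rate/100)
Shrinkage factor = 1 + 2.5/100 = 1.025
L_pattern = 111 mm * 1.025 = 113.7750 mm

113.7750 mm


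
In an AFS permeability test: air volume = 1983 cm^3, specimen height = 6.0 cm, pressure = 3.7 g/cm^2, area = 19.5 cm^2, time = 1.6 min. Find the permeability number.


Formula: Permeability Number P = (V * H) / (p * A * t)
Numerator: V * H = 1983 * 6.0 = 11898.0
Denominator: p * A * t = 3.7 * 19.5 * 1.6 = 115.44
P = 11898.0 / 115.44 = 103.0665

103.0665


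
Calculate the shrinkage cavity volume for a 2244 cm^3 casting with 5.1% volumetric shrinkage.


Formula: V_shrink = V_casting * shrinkage_pct / 100
V_shrink = 2244 cm^3 * 5.1 / 100 = 114.4440 cm^3


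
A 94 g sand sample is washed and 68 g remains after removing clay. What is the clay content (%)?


Formula: Clay% = (W_total - W_washed) / W_total * 100
Clay mass = 94 - 68 = 26 g
Clay% = 26 / 94 * 100 = 27.6596%

Answer: 27.6596%


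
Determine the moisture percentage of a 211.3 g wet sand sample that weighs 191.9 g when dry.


Formula: MC = (W_wet - W_dry) / W_wet * 100
Water mass = 211.3 - 191.9 = 19.4 g
MC = 19.4 / 211.3 * 100 = 9.1813%


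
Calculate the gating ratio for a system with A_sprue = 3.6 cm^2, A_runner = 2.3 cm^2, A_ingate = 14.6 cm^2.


Sprue:Runner:Ingate = 1 : 2.3/3.6 : 14.6/3.6 = 1:0.64:4.06

Answer: 1:0.64:4.06


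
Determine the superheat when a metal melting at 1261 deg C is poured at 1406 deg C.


Formula: Superheat = T_pour - T_melt
Superheat = 1406 - 1261 = 145 deg C

Answer: 145 deg C


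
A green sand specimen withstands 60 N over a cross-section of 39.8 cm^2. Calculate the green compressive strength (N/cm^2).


Formula: Compressive Strength = Force / Area
Strength = 60 N / 39.8 cm^2 = 1.5075 N/cm^2

Answer: 1.5075 N/cm^2


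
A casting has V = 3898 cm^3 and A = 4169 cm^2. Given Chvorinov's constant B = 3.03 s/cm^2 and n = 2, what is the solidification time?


Formula: t_s = B * (V/A)^n  (Chvorinov's rule, n=2)
Modulus M = V/A = 3898/4169 = 0.934996 cm
M^2 = 0.934996^2 = 0.874218 cm^2
t_s = 3.03 * 0.874218 = 2.6489 s

Final answer: 2.6489 s


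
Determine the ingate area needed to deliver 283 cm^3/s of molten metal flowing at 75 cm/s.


Formula: A_ingate = Q / v  (continuity equation)
A = 283 cm^3/s / 75 cm/s = 3.7733 cm^2

Answer: 3.7733 cm^2


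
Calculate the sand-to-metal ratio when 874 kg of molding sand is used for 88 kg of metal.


Formula: Sand-to-Metal Ratio = W_sand / W_metal
Ratio = 874 kg / 88 kg = 9.9318

Answer: 9.9318


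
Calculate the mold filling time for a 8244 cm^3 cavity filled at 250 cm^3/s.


Formula: t_fill = V_mold / Q_flow
t = 8244 cm^3 / 250 cm^3/s = 32.9760 s

32.9760 s


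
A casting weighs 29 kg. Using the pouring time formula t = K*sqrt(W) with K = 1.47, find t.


Formula: t = K * sqrt(W)
sqrt(W) = sqrt(29) = 5.38516
t = 1.47 * 5.38516 = 7.9162 s

Answer: 7.9162 s


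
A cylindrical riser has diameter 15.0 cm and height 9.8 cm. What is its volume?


Formula: V = pi * (D/2)^2 * H  (cylinder volume)
Radius = D/2 = 15.0/2 = 7.5 cm
V = pi * 7.5^2 * 9.8 = 1731.8030 cm^3

Answer: 1731.8030 cm^3


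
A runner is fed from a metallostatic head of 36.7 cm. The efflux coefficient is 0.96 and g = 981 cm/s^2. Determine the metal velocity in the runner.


Formula: v = Cd * sqrt(2 * g * h)  (Torricelli with discharge coefficient)
2*g*h = 2 * 981 * 36.7 = 72005.4 cm^2/s^2
sqrt(72005.4) = 268.33822 cm/s
v = 0.96 * 268.33822 = 257.6047 cm/s

Final answer: 257.6047 cm/s


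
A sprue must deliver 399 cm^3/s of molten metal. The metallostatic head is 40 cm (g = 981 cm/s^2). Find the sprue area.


Formula: v = sqrt(2*g*h), A = Q/v
Velocity: v = sqrt(2 * 981 * 40) = sqrt(78480) = 280.1428 cm/s
Sprue area: A = Q / v = 399 / 280.1428 = 1.4243 cm^2

1.4243 cm^2


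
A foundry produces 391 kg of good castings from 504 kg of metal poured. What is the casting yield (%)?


Formula: Casting Yield = (W_good / W_total) * 100
Yield = (391 kg / 504 kg) * 100 = 77.5794%


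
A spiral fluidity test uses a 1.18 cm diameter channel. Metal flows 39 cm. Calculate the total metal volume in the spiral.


Formula: V = pi * (d/2)^2 * L  (cylinder volume)
Radius = 1.18/2 = 0.59 cm
V = pi * 0.59^2 * 39 = 42.6499 cm^3

Answer: 42.6499 cm^3


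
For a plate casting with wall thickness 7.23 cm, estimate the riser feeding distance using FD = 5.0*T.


Formula: FD = 5.0 * T  (riser feeding-distance rule)
FD = 5.0 * 7.23 cm = 36.1500 cm

Final answer: 36.1500 cm


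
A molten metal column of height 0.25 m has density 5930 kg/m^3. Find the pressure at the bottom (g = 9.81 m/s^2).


Formula: P = rho * g * h
rho * g = 5930 * 9.81 = 58173.3 N/m^3
P = 58173.3 * 0.25 = 14543.3250 Pa

Final answer: 14543.3250 Pa


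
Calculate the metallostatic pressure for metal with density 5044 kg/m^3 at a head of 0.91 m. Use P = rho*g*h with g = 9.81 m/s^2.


Formula: P = rho * g * h
rho * g = 5044 * 9.81 = 49481.64 N/m^3
P = 49481.64 * 0.91 = 45028.2924 Pa


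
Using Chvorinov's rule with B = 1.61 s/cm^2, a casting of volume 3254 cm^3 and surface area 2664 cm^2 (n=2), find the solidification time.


Formula: t_s = B * (V/A)^n  (Chvorinov's rule, n=2)
Modulus M = V/A = 3254/2664 = 1.221471 cm
M^2 = 1.221471^2 = 1.491991 cm^2
t_s = 1.61 * 1.491991 = 2.4021 s

2.4021 s


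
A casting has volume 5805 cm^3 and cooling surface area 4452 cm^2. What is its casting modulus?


Formula: Casting Modulus M = V / A
M = 5805 cm^3 / 4452 cm^2 = 1.3039 cm

1.3039 cm


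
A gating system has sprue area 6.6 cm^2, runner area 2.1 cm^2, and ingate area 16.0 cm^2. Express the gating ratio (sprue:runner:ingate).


Sprue:Runner:Ingate = 1 : 2.1/6.6 : 16.0/6.6 = 1:0.32:2.42

1:0.32:2.42


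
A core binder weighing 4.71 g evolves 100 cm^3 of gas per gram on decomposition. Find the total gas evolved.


Formula: V_gas = W_binder * gas_evolution_rate
V = 4.71 g * 100 cm^3/g = 471.0000 cm^3


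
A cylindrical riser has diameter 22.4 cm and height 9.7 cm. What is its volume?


Formula: V = pi * (D/2)^2 * H  (cylinder volume)
Radius = D/2 = 22.4/2 = 11.2 cm
V = pi * 11.2^2 * 9.7 = 3822.5894 cm^3

Final answer: 3822.5894 cm^3


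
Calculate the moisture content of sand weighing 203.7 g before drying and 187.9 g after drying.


Formula: MC = (W_wet - W_dry) / W_wet * 100
Water mass = 203.7 - 187.9 = 15.8 g
MC = 15.8 / 203.7 * 100 = 7.7565%


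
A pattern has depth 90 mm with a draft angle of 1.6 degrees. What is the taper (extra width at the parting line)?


Formula: taper = depth * tan(draft_angle)
tan(1.6 deg) = 0.0279325
taper = 90 mm * 0.0279325 = 2.5139 mm

Answer: 2.5139 mm


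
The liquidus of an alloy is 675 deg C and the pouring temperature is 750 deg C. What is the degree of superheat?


Formula: Superheat = T_pour - T_melt
Superheat = 750 - 675 = 75 deg C

75 deg C


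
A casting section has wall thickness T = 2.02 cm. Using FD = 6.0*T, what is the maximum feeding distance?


Formula: FD = 6.0 * T  (riser feeding-distance rule)
FD = 6.0 * 2.02 cm = 12.1200 cm


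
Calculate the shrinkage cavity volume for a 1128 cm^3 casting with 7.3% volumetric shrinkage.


Formula: V_shrink = V_casting * shrinkage_pct / 100
V_shrink = 1128 cm^3 * 7.3 / 100 = 82.3440 cm^3

Final answer: 82.3440 cm^3


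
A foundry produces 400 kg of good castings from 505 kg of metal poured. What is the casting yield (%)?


Formula: Casting Yield = (W_good / W_total) * 100
Yield = (400 kg / 505 kg) * 100 = 79.2079%

79.2079%


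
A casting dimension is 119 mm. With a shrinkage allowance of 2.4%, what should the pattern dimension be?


Formula: L_pattern = L_casting * (1 + shrinkage_rate/100)
Shrinkage factor = 1 + 2.4/100 = 1.024
L_pattern = 119 mm * 1.024 = 121.8560 mm

Final answer: 121.8560 mm


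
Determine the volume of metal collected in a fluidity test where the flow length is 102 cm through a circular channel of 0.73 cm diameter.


Formula: V = pi * (d/2)^2 * L  (cylinder volume)
Radius = 0.73/2 = 0.365 cm
V = pi * 0.365^2 * 102 = 42.6909 cm^3

Final answer: 42.6909 cm^3


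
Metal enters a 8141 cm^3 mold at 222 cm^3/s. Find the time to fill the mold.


Formula: t_fill = V_mold / Q_flow
t = 8141 cm^3 / 222 cm^3/s = 36.6712 s

Final answer: 36.6712 s


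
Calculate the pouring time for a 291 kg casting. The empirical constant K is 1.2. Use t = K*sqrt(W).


Formula: t = K * sqrt(W)
sqrt(W) = sqrt(291) = 17.05872
t = 1.2 * 17.05872 = 20.4705 s

Answer: 20.4705 s


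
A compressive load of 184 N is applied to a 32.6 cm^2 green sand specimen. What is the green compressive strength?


Formula: Compressive Strength = Force / Area
Strength = 184 N / 32.6 cm^2 = 5.6442 N/cm^2

Answer: 5.6442 N/cm^2


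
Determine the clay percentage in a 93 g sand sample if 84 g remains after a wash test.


Formula: Clay% = (W_total - W_washed) / W_total * 100
Clay mass = 93 - 84 = 9 g
Clay% = 9 / 93 * 100 = 9.6774%


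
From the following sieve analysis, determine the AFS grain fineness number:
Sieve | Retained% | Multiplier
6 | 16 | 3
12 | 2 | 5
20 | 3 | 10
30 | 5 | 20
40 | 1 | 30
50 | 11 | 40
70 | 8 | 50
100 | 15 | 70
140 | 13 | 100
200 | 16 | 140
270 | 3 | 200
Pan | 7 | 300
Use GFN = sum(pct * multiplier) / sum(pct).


Formula: GFN = sum(pct * multiplier) / sum(pct)
sum(pct * multiplier) = 8348
sum(pct) = 100
GFN = 8348 / 100 = 83.48

Answer: 83.48


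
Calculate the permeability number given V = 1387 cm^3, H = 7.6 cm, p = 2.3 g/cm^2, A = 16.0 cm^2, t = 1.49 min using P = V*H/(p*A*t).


Formula: Permeability Number P = (V * H) / (p * A * t)
Numerator: V * H = 1387 * 7.6 = 10541.2
Denominator: p * A * t = 2.3 * 16.0 * 1.49 = 54.832
P = 10541.2 / 54.832 = 192.2454


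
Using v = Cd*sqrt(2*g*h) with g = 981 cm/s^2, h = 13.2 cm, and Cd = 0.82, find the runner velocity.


Formula: v = Cd * sqrt(2 * g * h)  (Torricelli with discharge coefficient)
2*g*h = 2 * 981 * 13.2 = 25898.4 cm^2/s^2
sqrt(25898.4) = 160.92980 cm/s
v = 0.82 * 160.92980 = 131.9624 cm/s


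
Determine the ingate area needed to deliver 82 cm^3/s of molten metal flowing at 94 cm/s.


Formula: A_ingate = Q / v  (continuity equation)
A = 82 cm^3/s / 94 cm/s = 0.8723 cm^2

Answer: 0.8723 cm^2


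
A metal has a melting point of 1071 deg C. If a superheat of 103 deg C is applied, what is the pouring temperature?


Formula: T_pour = T_melt + Superheat
T_pour = 1071 + 103 = 1174 deg C

Answer: 1174 deg C


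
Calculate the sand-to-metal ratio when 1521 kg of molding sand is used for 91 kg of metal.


Formula: Sand-to-Metal Ratio = W_sand / W_metal
Ratio = 1521 kg / 91 kg = 16.7143

Answer: 16.7143


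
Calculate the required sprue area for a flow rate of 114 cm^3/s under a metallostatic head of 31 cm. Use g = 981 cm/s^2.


Formula: v = sqrt(2*g*h), A = Q/v
Velocity: v = sqrt(2 * 981 * 31) = sqrt(60822) = 246.6212 cm/s
Sprue area: A = Q / v = 114 / 246.6212 = 0.4622 cm^2

0.4622 cm^2


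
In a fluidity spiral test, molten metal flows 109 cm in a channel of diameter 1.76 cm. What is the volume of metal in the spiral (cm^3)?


Formula: V = pi * (d/2)^2 * L  (cylinder volume)
Radius = 1.76/2 = 0.88 cm
V = pi * 0.88^2 * 109 = 265.1806 cm^3

Answer: 265.1806 cm^3


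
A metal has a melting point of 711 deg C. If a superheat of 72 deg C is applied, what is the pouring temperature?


Formula: T_pour = T_melt + Superheat
T_pour = 711 + 72 = 783 deg C


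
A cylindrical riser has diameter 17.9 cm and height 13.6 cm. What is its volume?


Formula: V = pi * (D/2)^2 * H  (cylinder volume)
Radius = D/2 = 17.9/2 = 8.95 cm
V = pi * 8.95^2 * 13.6 = 3422.4322 cm^3

3422.4322 cm^3


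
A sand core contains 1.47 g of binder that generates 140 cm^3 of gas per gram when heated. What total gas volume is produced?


Formula: V_gas = W_binder * gas_evolution_rate
V = 1.47 g * 140 cm^3/g = 205.8000 cm^3

Answer: 205.8000 cm^3


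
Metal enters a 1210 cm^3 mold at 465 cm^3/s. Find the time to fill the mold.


Formula: t_fill = V_mold / Q_flow
t = 1210 cm^3 / 465 cm^3/s = 2.6022 s

Answer: 2.6022 s


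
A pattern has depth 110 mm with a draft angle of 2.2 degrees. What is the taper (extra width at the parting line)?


Formula: taper = depth * tan(draft_angle)
tan(2.2 deg) = 0.0384161
taper = 110 mm * 0.0384161 = 4.2258 mm

4.2258 mm


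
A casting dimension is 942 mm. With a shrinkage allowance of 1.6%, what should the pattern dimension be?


Formula: L_pattern = L_casting * (1 + shrinkage_rate/100)
Shrinkage factor = 1 + 1.6/100 = 1.016
L_pattern = 942 mm * 1.016 = 957.0720 mm

957.0720 mm


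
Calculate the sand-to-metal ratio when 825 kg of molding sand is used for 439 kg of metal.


Formula: Sand-to-Metal Ratio = W_sand / W_metal
Ratio = 825 kg / 439 kg = 1.8793

Answer: 1.8793


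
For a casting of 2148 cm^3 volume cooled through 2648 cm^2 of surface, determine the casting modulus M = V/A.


Formula: Casting Modulus M = V / A
M = 2148 cm^3 / 2648 cm^2 = 0.8112 cm

Answer: 0.8112 cm
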